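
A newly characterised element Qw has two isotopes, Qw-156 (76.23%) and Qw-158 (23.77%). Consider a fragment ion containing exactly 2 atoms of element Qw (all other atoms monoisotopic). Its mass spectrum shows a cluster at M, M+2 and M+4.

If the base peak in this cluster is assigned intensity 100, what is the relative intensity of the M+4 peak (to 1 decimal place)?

Term probabilities: M 0.5811, M+2 0.3624, M+4 0.0565. Base peak = M.
P(M) = C(2,0) × 0.7623^2 × 0.2377^0 = 1 × 0.58110129 × 1.0000 = 0.581101 (base)
P(M+4) = C(2,2) × 0.7623^0 × 0.2377^2 = 1 × 1.0000 × 0.05650129 = 0.056501
Relative intensity = 0.056501 / 0.581101 × 100 = 9.7

9.7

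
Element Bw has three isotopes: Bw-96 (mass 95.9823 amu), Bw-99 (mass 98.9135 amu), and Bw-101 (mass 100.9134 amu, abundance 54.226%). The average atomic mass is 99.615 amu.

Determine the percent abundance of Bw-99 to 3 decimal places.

The remaining 45.774% is split between Bw-96 (fraction x) and Bw-99 (fraction 0.45774 − x).
Substituting: 95.9823x + 98.9135(0.45774 − x) = 44.893699716
(95.9823 − 98.9135)x = -0.382965774  ⇒  x = 0.13065, y = 0.32709
Bw-96: 13.065%, Bw-99: 32.709%.

32.709%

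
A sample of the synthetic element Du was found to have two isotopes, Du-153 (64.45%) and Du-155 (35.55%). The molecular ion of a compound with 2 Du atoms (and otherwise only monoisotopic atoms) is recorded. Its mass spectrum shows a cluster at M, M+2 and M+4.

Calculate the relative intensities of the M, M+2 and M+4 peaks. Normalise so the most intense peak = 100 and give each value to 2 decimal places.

The 2 Du atoms are independent, so intensities follow the terms of (0.6445 + 0.3555)^2.
P(M) = 0.6445^2 = 0.415380
P(M+2) = 2 × 0.6445^1 × 0.3555^1 = 0.458239
P(M+4) = 0.3555^2 = 0.126380
The M+2 peak is largest (0.458239); scaling to 100 gives 90.65 : 100.00 : 27.58.

90.65 : 100.00 : 27.58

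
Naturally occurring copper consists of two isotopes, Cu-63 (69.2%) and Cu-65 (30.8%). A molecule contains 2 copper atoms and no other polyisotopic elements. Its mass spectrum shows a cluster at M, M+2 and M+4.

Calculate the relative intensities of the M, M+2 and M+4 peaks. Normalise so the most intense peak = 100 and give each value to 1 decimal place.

Expanding (0.692 + 0.308)^2:
P(M) = 0.692^2 = 0.478864
P(M+2) = 2 × 0.692^1 × 0.308^1 = 0.426272
P(M+4) = 0.308^2 = 0.094864
The M peak is largest (0.478864); scaling to 100 gives 100.0 : 89.0 : 19.8.

100.0 : 89.0 : 19.8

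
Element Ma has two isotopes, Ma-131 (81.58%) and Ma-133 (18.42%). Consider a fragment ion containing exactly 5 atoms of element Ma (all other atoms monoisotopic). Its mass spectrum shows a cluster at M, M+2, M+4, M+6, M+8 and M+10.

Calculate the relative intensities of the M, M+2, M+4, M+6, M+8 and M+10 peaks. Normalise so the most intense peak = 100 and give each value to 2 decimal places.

The 5 Ma atoms are independent, so intensities follow the terms of (0.8158 + 0.1842)^5.
P(M) = 0.8158^5 = 0.361342
P(M+2) = 5 × 0.8158^4 × 0.1842^1 = 0.407938
P(M+4) = 10 × 0.8158^3 × 0.1842^2 = 0.184217
P(M+6) = 10 × 0.8158^2 × 0.1842^3 = 0.041595
P(M+8) = 5 × 0.8158^1 × 0.1842^4 = 0.004696
P(M+10) = 0.1842^5 = 0.000212
The M+2 peak is largest (0.407938); scaling to 100 gives 88.58 : 100.00 : 45.16 : 10.20 : 1.15 : 0.05.

88.58 : 100.00 : 45.16 : 10.20 : 1.15 : 0.05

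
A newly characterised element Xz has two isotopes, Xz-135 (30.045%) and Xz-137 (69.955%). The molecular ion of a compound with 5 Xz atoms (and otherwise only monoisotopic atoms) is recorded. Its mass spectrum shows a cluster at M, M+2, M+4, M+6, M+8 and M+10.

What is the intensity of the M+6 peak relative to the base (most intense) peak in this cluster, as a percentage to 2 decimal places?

85.90%

Term probabilities: M 0.0024, M+2 0.0285, M+4 0.1327, M+6 0.3090, M+8 0.3598, M+10 0.1675. Base peak = M+8.
P(M+8) = C(5,4) × 0.30045^1 × 0.69955^4 = 5 × 0.30045 × 0.2394832 = 0.359764 (base)
P(M+6) = C(5,3) × 0.30045^2 × 0.69955^3 = 10 × 0.0902702 × 0.34233893 = 0.309030
Relative intensity = 0.309030 / 0.359764 × 100 = 85.90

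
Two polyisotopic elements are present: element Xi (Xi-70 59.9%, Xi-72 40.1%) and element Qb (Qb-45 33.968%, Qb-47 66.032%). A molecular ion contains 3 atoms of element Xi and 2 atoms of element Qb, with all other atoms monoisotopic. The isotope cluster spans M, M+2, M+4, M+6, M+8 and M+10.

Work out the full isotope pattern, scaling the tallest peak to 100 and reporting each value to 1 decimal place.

Element Xi pattern (n=3): 0.2149218 : 0.4316376 : 0.2889594 : 0.0644812
Element Qb pattern (n=2): 0.1153825 : 0.448595 : 0.4360225
Convolve the two distributions (both contribute in 2-u steps):
  M: 0.2149218×0.1153825 = 0.024798
  M+2: 0.2149218×0.448595 + 0.4316376×0.1153825 = 0.146216
  M+4: 0.2149218×0.4360225 + 0.4316376×0.448595 + 0.2889594×0.1153825 = 0.320682
  M+6: 0.4316376×0.4360225 + 0.2889594×0.448595 + 0.0644812×0.1153825 = 0.325269
  M+8: 0.2889594×0.4360225 + 0.0644812×0.448595 = 0.154919
  M+10: 0.0644812×0.4360225 = 0.028115
Scale to base peak (0.325269) = 100: 7.6 : 45.0 : 98.6 : 100.0 : 47.6 : 8.6

7.6 : 45.0 : 98.6 : 100.0 : 47.6 : 8.6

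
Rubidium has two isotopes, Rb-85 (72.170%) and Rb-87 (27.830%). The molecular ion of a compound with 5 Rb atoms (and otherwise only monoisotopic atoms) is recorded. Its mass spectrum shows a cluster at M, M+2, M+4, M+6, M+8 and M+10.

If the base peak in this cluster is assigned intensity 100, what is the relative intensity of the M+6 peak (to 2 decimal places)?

29.74

Binomial terms of (0.72170 + 0.27830)^5: M 0.1958, M+2 0.3775, M+4 0.2911, M+6 0.1123, M+8 0.0216, M+10 0.0017 → M+2 is the base peak.
P(M+2) = C(5,1) × 0.72170^4 × 0.27830^1 = 5 × 0.27128565 × 0.2783 = 0.377494 (base)
P(M+6) = C(5,3) × 0.72170^2 × 0.27830^3 = 10 × 0.52085089 × 0.02155458 = 0.112267
Relative intensity = 0.112267 / 0.377494 × 100 = 29.74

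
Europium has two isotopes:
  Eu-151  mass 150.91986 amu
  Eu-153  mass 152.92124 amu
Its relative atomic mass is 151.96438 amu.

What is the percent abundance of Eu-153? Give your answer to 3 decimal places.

52.190%

Let x be the fractional abundance of Eu-151; then Eu-153 has abundance 1 − x.
150.91986·x + 152.92124·(1 − x) = 151.96438
(150.91986 − 152.92124)·x = 151.96438 − 152.92124
x = -0.95686 / -2.00138 = 0.47810 → 47.810% Eu-151, 52.190% Eu-153.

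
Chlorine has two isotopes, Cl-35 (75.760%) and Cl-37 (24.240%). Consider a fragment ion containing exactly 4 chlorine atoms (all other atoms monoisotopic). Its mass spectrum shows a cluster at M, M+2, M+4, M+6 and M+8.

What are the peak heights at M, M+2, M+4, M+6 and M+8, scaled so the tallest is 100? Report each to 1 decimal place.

Each Cl atom is independently Cl-35 (p = 0.75760) or Cl-37 (q = 0.24240); the cluster is the binomial expansion (p + q)^4.
P(M) = 0.75760^4 = 0.329428
P(M+2) = 4 × 0.75760^3 × 0.24240^1 = 0.421612
P(M+4) = 6 × 0.75760^2 × 0.24240^2 = 0.202347
P(M+6) = 4 × 0.75760^1 × 0.24240^3 = 0.043162
P(M+8) = 0.24240^4 = 0.003452
The M+2 peak is largest (0.421612); scaling to 100 gives 78.1 : 100.0 : 48.0 : 10.2 : 0.8.

78.1 : 100.0 : 48.0 : 10.2 : 0.8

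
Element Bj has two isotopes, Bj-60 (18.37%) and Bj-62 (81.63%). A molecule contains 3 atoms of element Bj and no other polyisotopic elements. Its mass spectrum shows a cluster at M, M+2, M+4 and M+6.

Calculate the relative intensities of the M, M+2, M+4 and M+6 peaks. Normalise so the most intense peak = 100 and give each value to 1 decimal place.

1.1 : 15.2 : 67.5 : 100.0

The 3 Bj atoms are independent, so intensities follow the terms of (0.1837 + 0.8163)^3.
P(M) = 0.1837^3 = 0.006199
P(M+2) = 3 × 0.1837^2 × 0.8163^1 = 0.082640
P(M+4) = 3 × 0.1837^1 × 0.8163^2 = 0.367223
P(M+6) = 0.8163^3 = 0.543938
The M+6 peak is largest (0.543938); scaling to 100 gives 1.1 : 15.2 : 67.5 : 100.0.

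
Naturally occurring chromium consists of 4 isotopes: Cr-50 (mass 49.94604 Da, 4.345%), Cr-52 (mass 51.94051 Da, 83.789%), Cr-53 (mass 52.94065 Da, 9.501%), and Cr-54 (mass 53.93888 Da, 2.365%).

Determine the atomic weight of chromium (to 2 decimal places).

Ar = Σ fᵢ·mᵢ = 0.04345 × 49.94604 + 0.83789 × 51.94051 + 0.09501 × 52.94065 + 0.02365 × 53.93888
= 2.170155 + 43.520434 + 5.029891 + 1.275655 = 51.996135 Da

52.00 Da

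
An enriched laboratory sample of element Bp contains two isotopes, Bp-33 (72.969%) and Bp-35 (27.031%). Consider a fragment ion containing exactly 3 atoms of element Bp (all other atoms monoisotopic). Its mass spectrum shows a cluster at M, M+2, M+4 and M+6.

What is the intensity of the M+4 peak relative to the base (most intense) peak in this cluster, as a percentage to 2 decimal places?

Binomial terms of (0.72969 + 0.27031)^3: M 0.3885, M+2 0.4318, M+4 0.1599, M+6 0.0198 → M+2 is the base peak.
P(M+2) = C(3,1) × 0.72969^2 × 0.27031^1 = 3 × 0.5324475 × 0.27031 = 0.431778 (base)
P(M+4) = C(3,2) × 0.72969^1 × 0.27031^2 = 3 × 0.72969 × 0.0730675 = 0.159950
Relative intensity = 0.159950 / 0.431778 × 100 = 37.04

37.04%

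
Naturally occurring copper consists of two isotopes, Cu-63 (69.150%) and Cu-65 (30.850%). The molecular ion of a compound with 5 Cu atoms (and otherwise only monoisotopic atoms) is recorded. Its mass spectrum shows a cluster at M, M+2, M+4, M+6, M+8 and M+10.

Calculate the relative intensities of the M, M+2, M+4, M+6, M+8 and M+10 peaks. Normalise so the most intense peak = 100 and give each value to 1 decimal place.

Each Cu atom is independently Cu-63 (p = 0.69150) or Cu-65 (q = 0.30850); the cluster is the binomial expansion (p + q)^5.
P(M) = 0.69150^5 = 0.158111
P(M+2) = 5 × 0.69150^4 × 0.30850^1 = 0.352691
P(M+4) = 10 × 0.69150^3 × 0.30850^2 = 0.314693
P(M+6) = 10 × 0.69150^2 × 0.30850^3 = 0.140394
P(M+8) = 5 × 0.69150^1 × 0.30850^4 = 0.031317
P(M+10) = 0.30850^5 = 0.002794
The M+2 peak is largest (0.352691); scaling to 100 gives 44.8 : 100.0 : 89.2 : 39.8 : 8.9 : 0.8.

44.8 : 100.0 : 89.2 : 39.8 : 8.9 : 0.8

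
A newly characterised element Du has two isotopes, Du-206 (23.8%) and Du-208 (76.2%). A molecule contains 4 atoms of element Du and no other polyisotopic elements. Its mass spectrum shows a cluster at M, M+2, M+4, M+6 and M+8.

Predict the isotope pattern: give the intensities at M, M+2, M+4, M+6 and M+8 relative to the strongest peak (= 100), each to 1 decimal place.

0.8 : 9.8 : 46.9 : 100.0 : 80.0

Each Du atom is independently Du-206 (p = 0.238) or Du-208 (q = 0.762); the cluster is the binomial expansion (p + q)^4.
P(M) = 0.238^4 = 0.003209
P(M+2) = 4 × 0.238^3 × 0.762^1 = 0.041091
P(M+4) = 6 × 0.238^2 × 0.762^2 = 0.197340
P(M+6) = 4 × 0.238^1 × 0.762^3 = 0.421213
P(M+8) = 0.762^4 = 0.337147
The M+6 peak is largest (0.421213); scaling to 100 gives 0.8 : 9.8 : 46.9 : 100.0 : 80.0.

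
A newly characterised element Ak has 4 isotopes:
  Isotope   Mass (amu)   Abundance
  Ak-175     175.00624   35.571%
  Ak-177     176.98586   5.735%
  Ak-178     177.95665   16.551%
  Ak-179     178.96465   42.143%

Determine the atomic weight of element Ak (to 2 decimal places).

177.28 amu

Weight each isotope mass by its fractional abundance: 0.35571 × 175.00624 + 0.05735 × 176.98586 + 0.16551 × 177.95665 + 0.42143 × 178.96465
= 62.251470 + 10.150139 + 29.453605 + 75.421072 = 177.276286 amu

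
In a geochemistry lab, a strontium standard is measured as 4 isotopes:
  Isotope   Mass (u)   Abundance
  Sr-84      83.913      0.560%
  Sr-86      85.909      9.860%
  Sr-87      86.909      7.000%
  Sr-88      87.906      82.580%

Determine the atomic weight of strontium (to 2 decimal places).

Weight each isotope mass by its fractional abundance: 0.00560 × 83.913 + 0.09860 × 85.909 + 0.07000 × 86.909 + 0.82580 × 87.906
= 0.4699 + 8.4706 + 6.0836 + 72.5928 = 87.6169 u

87.62 u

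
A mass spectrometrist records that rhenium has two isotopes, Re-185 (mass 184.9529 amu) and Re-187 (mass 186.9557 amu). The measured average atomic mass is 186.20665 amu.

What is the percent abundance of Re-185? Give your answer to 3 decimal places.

37.400%

Let x be the fractional abundance of Re-185; then Re-187 has abundance 1 − x.
184.9529·x + 186.9557·(1 − x) = 186.20665
(184.9529 − 186.9557)·x = 186.20665 − 186.9557
x = -0.74905 / -2.0028 = 0.37400 → 37.400% Re-185, 62.600% Re-187.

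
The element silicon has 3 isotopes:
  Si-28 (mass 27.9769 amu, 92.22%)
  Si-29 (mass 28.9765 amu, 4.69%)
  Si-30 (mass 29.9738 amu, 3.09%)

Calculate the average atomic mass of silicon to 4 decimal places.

28.0855 amu

Average mass = Σ (abundance × isotope mass) = 0.9222 × 27.9769 + 0.0469 × 28.9765 + 0.0309 × 29.9738
= 25.80030 + 1.35900 + 0.92619 = 28.08549 amu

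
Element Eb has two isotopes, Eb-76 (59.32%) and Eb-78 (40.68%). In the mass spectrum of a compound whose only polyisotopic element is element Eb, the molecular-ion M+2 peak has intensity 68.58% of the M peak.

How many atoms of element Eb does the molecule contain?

1

For n independent Eb atoms, I(M+2)/I(M) = n · (abundance Eb-78) / (abundance Eb-76) = n · 0.4068/0.5932.
n = 0.6858 × 0.5932/0.4068 = 1.00 ≈ 1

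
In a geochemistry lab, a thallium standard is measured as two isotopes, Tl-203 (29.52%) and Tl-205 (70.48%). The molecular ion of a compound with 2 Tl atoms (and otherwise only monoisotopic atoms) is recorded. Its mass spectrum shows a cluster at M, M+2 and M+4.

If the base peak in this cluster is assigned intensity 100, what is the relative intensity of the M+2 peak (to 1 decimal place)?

Term probabilities: M 0.0871, M+2 0.4161, M+4 0.4967. Base peak = M+4.
P(M+4) = C(2,2) × 0.2952^0 × 0.7048^2 = 1 × 1.0000 × 0.49674304 = 0.496743 (base)
P(M+2) = C(2,1) × 0.2952^1 × 0.7048^1 = 2 × 0.2952 × 0.7048 = 0.416114
Relative intensity = 0.416114 / 0.496743 × 100 = 83.8

83.8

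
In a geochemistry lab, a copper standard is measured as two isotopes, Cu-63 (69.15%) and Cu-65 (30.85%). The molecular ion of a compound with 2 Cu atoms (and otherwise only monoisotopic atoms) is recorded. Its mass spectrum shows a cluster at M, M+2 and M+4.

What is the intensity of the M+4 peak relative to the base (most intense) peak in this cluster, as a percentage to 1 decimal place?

19.9%

Binomial terms of (0.6915 + 0.3085)^2: M 0.4782, M+2 0.4267, M+4 0.0952 → M is the base peak.
P(M) = C(2,0) × 0.6915^2 × 0.3085^0 = 1 × 0.47817225 × 1.0000 = 0.478172 (base)
P(M+4) = C(2,2) × 0.6915^0 × 0.3085^2 = 1 × 1.0000 × 0.09517225 = 0.095172
Relative intensity = 0.095172 / 0.478172 × 100 = 19.9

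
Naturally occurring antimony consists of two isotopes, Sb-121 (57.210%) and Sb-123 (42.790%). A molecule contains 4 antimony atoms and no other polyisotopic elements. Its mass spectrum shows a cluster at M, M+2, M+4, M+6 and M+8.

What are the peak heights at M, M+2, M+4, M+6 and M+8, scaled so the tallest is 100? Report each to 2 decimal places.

29.79 : 89.13 : 100.00 : 49.86 : 9.32

The 4 Sb atoms are independent, so intensities follow the terms of (0.57210 + 0.42790)^4.
P(M) = 0.57210^4 = 0.107124
P(M+2) = 4 × 0.57210^3 × 0.42790^1 = 0.320493
P(M+4) = 6 × 0.57210^2 × 0.42790^2 = 0.359567
P(M+6) = 4 × 0.57210^1 × 0.42790^3 = 0.179291
P(M+8) = 0.42790^4 = 0.033525
The M+4 peak is largest (0.359567); scaling to 100 gives 29.79 : 89.13 : 100.00 : 49.86 : 9.32.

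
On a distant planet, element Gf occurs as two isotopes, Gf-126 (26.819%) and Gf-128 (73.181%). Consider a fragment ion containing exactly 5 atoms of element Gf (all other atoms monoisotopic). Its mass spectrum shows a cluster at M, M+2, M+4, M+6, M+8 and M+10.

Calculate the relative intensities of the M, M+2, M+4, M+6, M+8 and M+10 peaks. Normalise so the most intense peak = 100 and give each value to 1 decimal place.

0.4 : 4.9 : 26.9 : 73.3 : 100.0 : 54.6

The 5 Gf atoms are independent, so intensities follow the terms of (0.26819 + 0.73181)^5.
P(M) = 0.26819^5 = 0.001387
P(M+2) = 5 × 0.26819^4 × 0.73181^1 = 0.018929
P(M+4) = 10 × 0.26819^3 × 0.73181^2 = 0.103306
P(M+6) = 10 × 0.26819^2 × 0.73181^3 = 0.281890
P(M+8) = 5 × 0.26819^1 × 0.73181^4 = 0.384597
P(M+10) = 0.73181^5 = 0.209890
The M+8 peak is largest (0.384597); scaling to 100 gives 0.4 : 4.9 : 26.9 : 73.3 : 100.0 : 54.6.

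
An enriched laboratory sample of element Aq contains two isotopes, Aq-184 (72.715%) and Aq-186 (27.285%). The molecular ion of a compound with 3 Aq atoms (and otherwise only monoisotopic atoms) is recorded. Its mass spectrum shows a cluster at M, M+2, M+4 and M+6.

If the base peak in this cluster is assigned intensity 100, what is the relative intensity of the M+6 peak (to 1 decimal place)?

Term probabilities: M 0.3845, M+2 0.4328, M+4 0.1624, M+6 0.0203. Base peak = M+2.
P(M+2) = C(3,1) × 0.72715^2 × 0.27285^1 = 3 × 0.52874712 × 0.27285 = 0.432806 (base)
P(M+6) = C(3,3) × 0.72715^0 × 0.27285^3 = 1 × 1.0000 × 0.0203129 = 0.020313
Relative intensity = 0.020313 / 0.432806 × 100 = 4.7

4.7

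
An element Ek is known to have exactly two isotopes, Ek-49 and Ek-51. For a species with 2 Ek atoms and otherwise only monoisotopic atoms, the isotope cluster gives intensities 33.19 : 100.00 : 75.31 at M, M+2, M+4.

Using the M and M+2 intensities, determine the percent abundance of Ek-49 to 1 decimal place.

If p is the fraction of Ek that is Ek-49, then I(M+2)/I(M) = [C(2,1)·p^1·(1−p)] / p^2 = 2·(1−p)/p = 100.00/33.19 = 3.0130
(1−p)/p = 3.0130/2 = 1.5065  ⇒  p = 1/(1 + 1.5065) = 0.3990
Ek-49: 39.9%, Ek-51: 60.1%.

39.9%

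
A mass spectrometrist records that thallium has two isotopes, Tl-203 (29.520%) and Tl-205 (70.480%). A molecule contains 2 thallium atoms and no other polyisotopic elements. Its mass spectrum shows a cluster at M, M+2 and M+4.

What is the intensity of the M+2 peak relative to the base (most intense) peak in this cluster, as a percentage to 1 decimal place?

(0.29520 + 0.70480)^2 gives M 0.0871, M+2 0.4161, M+4 0.4967; the largest is M+4.
P(M+4) = C(2,2) × 0.29520^0 × 0.70480^2 = 1 × 1.0000 × 0.49674304 = 0.496743 (base)
P(M+2) = C(2,1) × 0.29520^1 × 0.70480^1 = 2 × 0.2952 × 0.7048 = 0.416114
Relative intensity = 0.416114 / 0.496743 × 100 = 83.8

83.8%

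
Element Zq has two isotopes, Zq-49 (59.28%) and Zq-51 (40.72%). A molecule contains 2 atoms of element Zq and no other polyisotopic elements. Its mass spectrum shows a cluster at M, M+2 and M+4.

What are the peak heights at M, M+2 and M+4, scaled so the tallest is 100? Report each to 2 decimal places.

Each Zq atom is independently Zq-49 (p = 0.5928) or Zq-51 (q = 0.4072); the cluster is the binomial expansion (p + q)^2.
P(M) = 0.5928^2 = 0.351412
P(M+2) = 2 × 0.5928^1 × 0.4072^1 = 0.482776
P(M+4) = 0.4072^2 = 0.165812
The M+2 peak is largest (0.482776); scaling to 100 gives 72.79 : 100.00 : 34.35.

72.79 : 100.00 : 34.35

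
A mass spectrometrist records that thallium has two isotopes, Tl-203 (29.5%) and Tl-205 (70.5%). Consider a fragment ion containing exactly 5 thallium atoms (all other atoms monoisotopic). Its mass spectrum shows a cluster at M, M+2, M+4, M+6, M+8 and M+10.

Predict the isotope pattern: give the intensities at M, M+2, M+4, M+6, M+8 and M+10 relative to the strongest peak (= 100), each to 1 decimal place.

0.6 : 7.3 : 35.0 : 83.7 : 100.0 : 47.8

Expanding (0.295 + 0.705)^5:
P(M) = 0.295^5 = 0.002234
P(M+2) = 5 × 0.295^4 × 0.705^1 = 0.026696
P(M+4) = 10 × 0.295^3 × 0.705^2 = 0.127598
P(M+6) = 10 × 0.295^2 × 0.705^3 = 0.304938
P(M+8) = 5 × 0.295^1 × 0.705^4 = 0.364375
P(M+10) = 0.705^5 = 0.174159
The M+8 peak is largest (0.364375); scaling to 100 gives 0.6 : 7.3 : 35.0 : 83.7 : 100.0 : 47.8.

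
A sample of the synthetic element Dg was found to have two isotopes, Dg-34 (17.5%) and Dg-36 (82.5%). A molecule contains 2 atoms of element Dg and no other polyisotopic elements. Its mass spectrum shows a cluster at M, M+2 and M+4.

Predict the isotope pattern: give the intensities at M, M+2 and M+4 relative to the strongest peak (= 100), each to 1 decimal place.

4.5 : 42.4 : 100.0

Expanding (0.175 + 0.825)^2:
P(M) = 0.175^2 = 0.030625
P(M+2) = 2 × 0.175^1 × 0.825^1 = 0.288750
P(M+4) = 0.825^2 = 0.680625
The M+4 peak is largest (0.680625); scaling to 100 gives 4.5 : 42.4 : 100.0.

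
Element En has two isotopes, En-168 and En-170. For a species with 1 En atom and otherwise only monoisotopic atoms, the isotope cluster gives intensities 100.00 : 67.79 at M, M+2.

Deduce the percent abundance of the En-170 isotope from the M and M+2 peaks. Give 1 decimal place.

Let p = fractional abundance of En-168. I(M+2)/I(M) = [C(1,1)·p^0·(1−p)] / p^1 = 1·(1−p)/p = 67.79/100.00 = 0.6779
(1−p)/p = 0.6779/1 = 0.6779  ⇒  p = 1/(1 + 0.6779) = 0.5960
En-168: 59.6%, En-170: 40.4%.

40.4%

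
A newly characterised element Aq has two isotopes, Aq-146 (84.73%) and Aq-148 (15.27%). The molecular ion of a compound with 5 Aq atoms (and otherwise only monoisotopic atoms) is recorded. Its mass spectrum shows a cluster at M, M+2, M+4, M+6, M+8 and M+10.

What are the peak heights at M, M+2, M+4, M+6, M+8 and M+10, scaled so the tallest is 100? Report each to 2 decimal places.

100.00 : 90.11 : 32.48 : 5.85 : 0.53 : 0.02

The 5 Aq atoms are independent, so intensities follow the terms of (0.8473 + 0.1527)^5.
P(M) = 0.8473^5 = 0.436703
P(M+2) = 5 × 0.8473^4 × 0.1527^1 = 0.393512
P(M+4) = 10 × 0.8473^3 × 0.1527^2 = 0.141837
P(M+6) = 10 × 0.8473^2 × 0.1527^3 = 0.025562
P(M+8) = 5 × 0.8473^1 × 0.1527^4 = 0.002303
P(M+10) = 0.1527^5 = 0.000083
The M peak is largest (0.436703); scaling to 100 gives 100.00 : 90.11 : 32.48 : 5.85 : 0.53 : 0.02.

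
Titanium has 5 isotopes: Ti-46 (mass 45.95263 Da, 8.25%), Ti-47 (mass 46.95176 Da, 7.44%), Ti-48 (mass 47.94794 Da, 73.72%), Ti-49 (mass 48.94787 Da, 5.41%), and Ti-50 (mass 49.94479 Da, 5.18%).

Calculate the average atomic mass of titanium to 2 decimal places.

47.87 Da

The abundance-weighted mean is 0.0825 × 45.95263 + 0.0744 × 46.95176 + 0.7372 × 47.94794 + 0.0541 × 48.94787 + 0.0518 × 49.94479
= 3.791092 + 3.493211 + 35.347221 + 2.648080 + 2.587140 = 47.866744 Da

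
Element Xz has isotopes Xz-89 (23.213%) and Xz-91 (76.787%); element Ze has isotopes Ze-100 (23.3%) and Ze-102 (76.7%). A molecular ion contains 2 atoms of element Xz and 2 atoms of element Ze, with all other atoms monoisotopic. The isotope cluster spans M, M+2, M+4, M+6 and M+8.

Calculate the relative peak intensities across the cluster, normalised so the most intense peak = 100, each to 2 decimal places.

Element Xz pattern (n=2): 0.05388434 : 0.35649133 : 0.58962434
Element Ze pattern (n=2): 0.054289 : 0.357422 : 0.588289
Convolve the two distributions (both contribute in 2-u steps):
  M: 0.05388434×0.054289 = 0.002925
  M+2: 0.05388434×0.357422 + 0.35649133×0.054289 = 0.038613
  M+4: 0.05388434×0.588289 + 0.35649133×0.357422 + 0.58962434×0.054289 = 0.191128
  M+6: 0.35649133×0.588289 + 0.58962434×0.357422 = 0.420465
  M+8: 0.58962434×0.588289 = 0.346870
Scale to base peak (0.420465) = 100: 0.70 : 9.18 : 45.46 : 100.00 : 82.50

0.70 : 9.18 : 45.46 : 100.00 : 82.50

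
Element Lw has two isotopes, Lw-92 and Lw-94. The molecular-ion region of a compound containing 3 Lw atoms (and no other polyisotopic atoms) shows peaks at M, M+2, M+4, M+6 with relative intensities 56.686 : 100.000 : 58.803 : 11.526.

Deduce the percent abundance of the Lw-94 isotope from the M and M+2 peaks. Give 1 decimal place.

Let p = fractional abundance of Lw-92. I(M+2)/I(M) = [C(3,1)·p^2·(1−p)] / p^3 = 3·(1−p)/p = 100.000/56.686 = 1.7641
(1−p)/p = 1.7641/3 = 0.5880  ⇒  p = 1/(1 + 0.5880) = 0.6297
Lw-92: 63.0%, Lw-94: 37.0%.

37.0%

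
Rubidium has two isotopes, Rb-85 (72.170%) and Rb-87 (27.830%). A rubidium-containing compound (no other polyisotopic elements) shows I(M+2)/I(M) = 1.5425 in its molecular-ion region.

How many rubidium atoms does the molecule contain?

The M+2/M ratio from n Rb atoms is n · q/p = n · 0.27830/0.72170.
n = 1.5425 × 0.72170/0.27830 = 4.00 ≈ 4

4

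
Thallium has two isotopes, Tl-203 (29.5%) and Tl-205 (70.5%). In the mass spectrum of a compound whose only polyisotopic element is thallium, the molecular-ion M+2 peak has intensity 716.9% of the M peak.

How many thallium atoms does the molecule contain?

3

With n Tl atoms, P(M+2)/P(M) = C(n,1)·p^(n−1)q / p^n = n·q/p = n · 0.705/0.295.
n = 7.169 × 0.295/0.705 = 3.00 ≈ 3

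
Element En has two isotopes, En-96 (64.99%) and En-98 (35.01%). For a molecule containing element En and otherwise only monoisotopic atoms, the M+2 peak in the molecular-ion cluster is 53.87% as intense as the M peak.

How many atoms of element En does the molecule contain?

1

The M+2/M ratio from n En atoms is n · q/p = n · 0.3501/0.6499.
n = 0.5387 × 0.6499/0.3501 = 1.00 ≈ 1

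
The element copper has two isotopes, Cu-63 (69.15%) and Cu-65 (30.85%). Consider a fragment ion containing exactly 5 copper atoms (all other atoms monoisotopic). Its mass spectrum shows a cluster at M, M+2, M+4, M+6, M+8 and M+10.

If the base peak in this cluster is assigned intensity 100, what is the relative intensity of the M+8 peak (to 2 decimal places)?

Term probabilities: M 0.1581, M+2 0.3527, M+4 0.3147, M+6 0.1404, M+8 0.0313, M+10 0.0028. Base peak = M+2.
P(M+2) = C(5,1) × 0.6915^4 × 0.3085^1 = 5 × 0.2286487 × 0.3085 = 0.352691 (base)
P(M+8) = C(5,4) × 0.6915^1 × 0.3085^4 = 5 × 0.6915 × 0.00905776 = 0.031317
Relative intensity = 0.031317 / 0.352691 × 100 = 8.88

8.88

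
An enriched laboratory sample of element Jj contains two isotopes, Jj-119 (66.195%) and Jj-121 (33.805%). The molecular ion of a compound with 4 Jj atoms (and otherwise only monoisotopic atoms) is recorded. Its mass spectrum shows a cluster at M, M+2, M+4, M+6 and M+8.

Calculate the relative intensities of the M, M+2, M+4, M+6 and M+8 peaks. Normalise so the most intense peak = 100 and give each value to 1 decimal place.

Expanding (0.66195 + 0.33805)^4:
P(M) = 0.66195^4 = 0.192000
P(M+2) = 4 × 0.66195^3 × 0.33805^1 = 0.392208
P(M+4) = 6 × 0.66195^2 × 0.33805^2 = 0.300444
P(M+6) = 4 × 0.66195^1 × 0.33805^3 = 0.102289
P(M+8) = 0.33805^4 = 0.013059
The M+2 peak is largest (0.392208); scaling to 100 gives 49.0 : 100.0 : 76.6 : 26.1 : 3.3.

49.0 : 100.0 : 76.6 : 26.1 : 3.3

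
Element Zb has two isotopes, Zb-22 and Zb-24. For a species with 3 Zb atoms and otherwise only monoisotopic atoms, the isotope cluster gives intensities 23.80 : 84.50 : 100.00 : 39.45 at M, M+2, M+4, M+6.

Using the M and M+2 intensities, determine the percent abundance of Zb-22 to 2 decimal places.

If p is the fraction of Zb that is Zb-22, then I(M+2)/I(M) = [C(3,1)·p^2·(1−p)] / p^3 = 3·(1−p)/p = 84.50/23.80 = 3.5504
(1−p)/p = 3.5504/3 = 1.1835  ⇒  p = 1/(1 + 1.1835) = 0.4580
Zb-22: 45.80%, Zb-24: 54.20%.

45.80%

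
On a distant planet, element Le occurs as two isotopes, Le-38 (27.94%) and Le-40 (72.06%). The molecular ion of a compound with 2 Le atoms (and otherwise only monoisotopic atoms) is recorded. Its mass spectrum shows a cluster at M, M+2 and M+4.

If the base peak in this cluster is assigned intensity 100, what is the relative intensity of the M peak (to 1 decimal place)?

15.0

Binomial terms of (0.2794 + 0.7206)^2: M 0.0781, M+2 0.4027, M+4 0.5193 → M+4 is the base peak.
P(M+4) = C(2,2) × 0.2794^0 × 0.7206^2 = 1 × 1.0000 × 0.51926436 = 0.519264 (base)
P(M) = C(2,0) × 0.2794^2 × 0.7206^0 = 1 × 0.07806436 × 1.0000 = 0.078064
Relative intensity = 0.078064 / 0.519264 × 100 = 15.0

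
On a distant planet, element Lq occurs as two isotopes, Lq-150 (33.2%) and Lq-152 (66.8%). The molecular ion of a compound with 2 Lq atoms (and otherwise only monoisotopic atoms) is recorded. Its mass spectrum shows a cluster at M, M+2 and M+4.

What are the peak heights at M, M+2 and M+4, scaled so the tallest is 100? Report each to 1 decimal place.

Each Lq atom is independently Lq-150 (p = 0.332) or Lq-152 (q = 0.668); the cluster is the binomial expansion (p + q)^2.
P(M) = 0.332^2 = 0.110224
P(M+2) = 2 × 0.332^1 × 0.668^1 = 0.443552
P(M+4) = 0.668^2 = 0.446224
The M+4 peak is largest (0.446224); scaling to 100 gives 24.7 : 99.4 : 100.0.

24.7 : 99.4 : 100.0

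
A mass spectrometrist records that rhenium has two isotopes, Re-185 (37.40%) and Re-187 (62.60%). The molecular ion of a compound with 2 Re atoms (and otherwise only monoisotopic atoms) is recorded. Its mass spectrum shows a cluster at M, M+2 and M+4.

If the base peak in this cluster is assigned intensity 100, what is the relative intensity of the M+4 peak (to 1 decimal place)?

(0.3740 + 0.6260)^2 gives M 0.1399, M+2 0.4682, M+4 0.3919; the largest is M+2.
P(M+2) = C(2,1) × 0.3740^1 × 0.6260^1 = 2 × 0.3740 × 0.6260 = 0.468248 (base)
P(M+4) = C(2,2) × 0.3740^0 × 0.6260^2 = 1 × 1.0000 × 0.391876 = 0.391876
Relative intensity = 0.391876 / 0.468248 × 100 = 83.7

83.7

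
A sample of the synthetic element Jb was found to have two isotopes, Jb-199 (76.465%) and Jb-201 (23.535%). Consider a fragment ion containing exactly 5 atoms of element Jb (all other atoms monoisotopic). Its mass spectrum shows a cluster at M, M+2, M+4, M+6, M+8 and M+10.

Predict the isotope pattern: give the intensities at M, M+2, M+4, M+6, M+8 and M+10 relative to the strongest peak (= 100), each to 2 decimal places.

The 5 Jb atoms are independent, so intensities follow the terms of (0.76465 + 0.23535)^5.
P(M) = 0.76465^5 = 0.261405
P(M+2) = 5 × 0.76465^4 × 0.23535^1 = 0.402286
P(M+4) = 10 × 0.76465^3 × 0.23535^2 = 0.247638
P(M+6) = 10 × 0.76465^2 × 0.23535^3 = 0.076220
P(M+8) = 5 × 0.76465^1 × 0.23535^4 = 0.011730
P(M+10) = 0.23535^5 = 0.000722
The M+2 peak is largest (0.402286); scaling to 100 gives 64.98 : 100.00 : 61.56 : 18.95 : 2.92 : 0.18.

64.98 : 100.00 : 61.56 : 18.95 : 2.92 : 0.18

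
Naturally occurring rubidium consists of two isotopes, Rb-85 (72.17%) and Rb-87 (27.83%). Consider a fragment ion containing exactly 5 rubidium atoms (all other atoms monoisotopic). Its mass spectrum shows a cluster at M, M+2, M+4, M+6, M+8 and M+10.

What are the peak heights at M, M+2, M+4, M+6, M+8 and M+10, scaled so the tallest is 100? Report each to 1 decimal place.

Expanding (0.7217 + 0.2783)^5:
P(M) = 0.7217^5 = 0.195787
P(M+2) = 5 × 0.7217^4 × 0.2783^1 = 0.377494
P(M+4) = 10 × 0.7217^3 × 0.2783^2 = 0.291136
P(M+6) = 10 × 0.7217^2 × 0.2783^3 = 0.112267
P(M+8) = 5 × 0.7217^1 × 0.2783^4 = 0.021646
P(M+10) = 0.2783^5 = 0.001669
The M+2 peak is largest (0.377494); scaling to 100 gives 51.9 : 100.0 : 77.1 : 29.7 : 5.7 : 0.4.

51.9 : 100.0 : 77.1 : 29.7 : 5.7 : 0.4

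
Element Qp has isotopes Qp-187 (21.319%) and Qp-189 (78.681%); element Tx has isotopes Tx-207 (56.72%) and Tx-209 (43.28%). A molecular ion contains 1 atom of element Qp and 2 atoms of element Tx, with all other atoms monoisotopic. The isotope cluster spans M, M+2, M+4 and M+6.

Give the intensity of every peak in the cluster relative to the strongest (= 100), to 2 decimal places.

Element Qp pattern (n=1): 0.21319 : 0.78681
Element Tx pattern (n=2): 0.32171584 : 0.49096832 : 0.18731584
Convolve the two distributions (both contribute in 2-u steps):
  M: 0.21319×0.32171584 = 0.068587
  M+2: 0.21319×0.49096832 + 0.78681×0.32171584 = 0.357799
  M+4: 0.21319×0.18731584 + 0.78681×0.49096832 = 0.426233
  M+6: 0.78681×0.18731584 = 0.147382
Scale to base peak (0.426233) = 100: 16.09 : 83.94 : 100.00 : 34.58

16.09 : 83.94 : 100.00 : 34.58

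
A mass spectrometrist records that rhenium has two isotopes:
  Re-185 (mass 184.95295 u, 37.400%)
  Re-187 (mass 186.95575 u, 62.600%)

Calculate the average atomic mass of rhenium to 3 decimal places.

186.207 u

Ar = Σ fᵢ·mᵢ = 0.37400 × 184.95295 + 0.62600 × 186.95575
= 69.172403 + 117.034300 = 186.206703 u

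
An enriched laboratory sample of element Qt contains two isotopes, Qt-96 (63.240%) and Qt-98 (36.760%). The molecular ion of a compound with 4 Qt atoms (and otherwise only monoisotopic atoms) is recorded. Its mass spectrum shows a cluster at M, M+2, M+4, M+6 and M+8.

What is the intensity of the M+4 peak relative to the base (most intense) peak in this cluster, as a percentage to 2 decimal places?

87.19%

(0.63240 + 0.36760)^4 gives M 0.1599, M+2 0.3719, M+4 0.3243, M+6 0.1257, M+8 0.0183; the largest is M+2.
P(M+2) = C(4,1) × 0.63240^3 × 0.36760^1 = 4 × 0.25291558 × 0.3676 = 0.371887 (base)
P(M+4) = C(4,2) × 0.63240^2 × 0.36760^2 = 6 × 0.39992976 × 0.13512976 = 0.324254
Relative intensity = 0.324254 / 0.371887 × 100 = 87.19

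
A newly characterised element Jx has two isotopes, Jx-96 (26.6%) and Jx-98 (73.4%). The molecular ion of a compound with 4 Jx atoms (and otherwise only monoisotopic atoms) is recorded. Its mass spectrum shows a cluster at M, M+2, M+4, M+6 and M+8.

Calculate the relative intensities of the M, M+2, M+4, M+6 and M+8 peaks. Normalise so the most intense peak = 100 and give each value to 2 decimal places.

Expanding (0.266 + 0.734)^4:
P(M) = 0.266^4 = 0.005006
P(M+2) = 4 × 0.266^3 × 0.734^1 = 0.055259
P(M+4) = 6 × 0.266^2 × 0.734^2 = 0.228721
P(M+6) = 4 × 0.266^1 × 0.734^3 = 0.420756
P(M+8) = 0.734^4 = 0.290258
The M+6 peak is largest (0.420756); scaling to 100 gives 1.19 : 13.13 : 54.36 : 100.00 : 68.98.

1.19 : 13.13 : 54.36 : 100.00 : 68.98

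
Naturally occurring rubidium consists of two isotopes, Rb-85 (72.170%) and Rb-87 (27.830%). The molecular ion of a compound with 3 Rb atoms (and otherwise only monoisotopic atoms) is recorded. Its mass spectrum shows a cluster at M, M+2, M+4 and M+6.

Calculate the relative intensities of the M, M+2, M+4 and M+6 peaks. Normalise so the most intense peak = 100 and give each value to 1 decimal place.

86.4 : 100.0 : 38.6 : 5.0

Each Rb atom is independently Rb-85 (p = 0.72170) or Rb-87 (q = 0.27830); the cluster is the binomial expansion (p + q)^3.
P(M) = 0.72170^3 = 0.375898
P(M+2) = 3 × 0.72170^2 × 0.27830^1 = 0.434858
P(M+4) = 3 × 0.72170^1 × 0.27830^2 = 0.167689
P(M+6) = 0.27830^3 = 0.021555
The M+2 peak is largest (0.434858); scaling to 100 gives 86.4 : 100.0 : 38.6 : 5.0.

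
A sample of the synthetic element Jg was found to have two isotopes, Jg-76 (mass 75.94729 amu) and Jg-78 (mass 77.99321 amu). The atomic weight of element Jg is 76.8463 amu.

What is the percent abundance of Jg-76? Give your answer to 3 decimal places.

With x = fraction of Jg-76 (so Jg-78 is 1 − x):
75.94729·x + 77.99321·(1 − x) = 76.8463
(75.94729 − 77.99321)·x = 76.8463 − 77.99321
x = -1.14691 / -2.04592 = 0.56058 → 56.058% Jg-76, 43.942% Jg-78.

56.058%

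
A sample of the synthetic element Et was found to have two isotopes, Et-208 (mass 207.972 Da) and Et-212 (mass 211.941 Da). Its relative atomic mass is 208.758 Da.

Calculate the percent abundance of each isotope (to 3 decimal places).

Writing the weighted mean with unknown fraction x of Et-208:
207.972·x + 211.941·(1 − x) = 208.758
(207.972 − 211.941)·x = 208.758 − 211.941
x = -3.183 / -3.969 = 0.80197 → 80.197% Et-208, 19.803% Et-212.

Et-208: 80.197%, Et-212: 19.803%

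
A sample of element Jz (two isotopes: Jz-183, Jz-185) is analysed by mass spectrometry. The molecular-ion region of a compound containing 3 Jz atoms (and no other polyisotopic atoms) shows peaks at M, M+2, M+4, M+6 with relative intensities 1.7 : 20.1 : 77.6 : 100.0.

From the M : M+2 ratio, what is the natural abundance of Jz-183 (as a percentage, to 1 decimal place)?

Let p = fractional abundance of Jz-183. I(M+2)/I(M) = [C(3,1)·p^2·(1−p)] / p^3 = 3·(1−p)/p = 20.1/1.7 = 11.8235
(1−p)/p = 11.8235/3 = 3.9412  ⇒  p = 1/(1 + 3.9412) = 0.2024
Jz-183: 20.2%, Jz-185: 79.8%.

20.2%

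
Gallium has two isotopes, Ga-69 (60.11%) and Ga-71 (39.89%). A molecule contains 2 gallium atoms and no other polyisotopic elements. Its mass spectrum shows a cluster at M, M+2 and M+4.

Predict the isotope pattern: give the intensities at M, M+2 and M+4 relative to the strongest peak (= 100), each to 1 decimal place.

Expanding (0.6011 + 0.3989)^2:
P(M) = 0.6011^2 = 0.361321
P(M+2) = 2 × 0.6011^1 × 0.3989^1 = 0.479558
P(M+4) = 0.3989^2 = 0.159121
The M+2 peak is largest (0.479558); scaling to 100 gives 75.3 : 100.0 : 33.2.

75.3 : 100.0 : 33.2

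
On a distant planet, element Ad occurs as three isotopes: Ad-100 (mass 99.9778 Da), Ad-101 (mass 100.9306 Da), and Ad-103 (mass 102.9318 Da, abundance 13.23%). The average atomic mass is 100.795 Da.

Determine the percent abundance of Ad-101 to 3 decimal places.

44.751%

The remaining 86.77% is split between Ad-100 (fraction x) and Ad-101 (fraction 0.8677 − x).
Substituting: 99.9778x + 100.9306(0.8677 − x) = 87.17712286
(99.9778 − 100.9306)x = -0.40035876  ⇒  x = 0.42019, y = 0.44751
Ad-100: 42.019%, Ad-101: 44.751%.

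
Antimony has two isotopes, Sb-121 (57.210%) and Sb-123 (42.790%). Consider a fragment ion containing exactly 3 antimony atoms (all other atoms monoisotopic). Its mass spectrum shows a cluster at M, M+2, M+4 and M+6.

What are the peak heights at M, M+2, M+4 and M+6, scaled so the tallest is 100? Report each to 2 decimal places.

44.57 : 100.00 : 74.79 : 18.65

Expanding (0.57210 + 0.42790)^3:
P(M) = 0.57210^3 = 0.187247
P(M+2) = 3 × 0.57210^2 × 0.42790^1 = 0.420153
P(M+4) = 3 × 0.57210^1 × 0.42790^2 = 0.314252
P(M+6) = 0.42790^3 = 0.078348
The M+2 peak is largest (0.420153); scaling to 100 gives 44.57 : 100.00 : 74.79 : 18.65.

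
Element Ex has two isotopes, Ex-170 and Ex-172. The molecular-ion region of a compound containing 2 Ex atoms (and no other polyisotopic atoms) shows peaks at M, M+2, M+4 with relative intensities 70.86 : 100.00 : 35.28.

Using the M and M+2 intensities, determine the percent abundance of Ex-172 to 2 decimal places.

41.37%

Write p for the Ex-170 fraction. I(M+2)/I(M) = [C(2,1)·p^1·(1−p)] / p^2 = 2·(1−p)/p = 100.00/70.86 = 1.4112
(1−p)/p = 1.4112/2 = 0.7056  ⇒  p = 1/(1 + 0.7056) = 0.5863
Ex-170: 58.63%, Ex-172: 41.37%.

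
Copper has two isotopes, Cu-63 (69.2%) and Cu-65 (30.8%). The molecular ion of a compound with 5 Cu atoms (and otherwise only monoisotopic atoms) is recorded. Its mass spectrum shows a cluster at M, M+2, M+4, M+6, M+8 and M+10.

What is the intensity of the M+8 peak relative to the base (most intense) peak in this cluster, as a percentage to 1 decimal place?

(0.692 + 0.308)^5 gives M 0.1587, M+2 0.3531, M+4 0.3144, M+6 0.1399, M+8 0.0311, M+10 0.0028; the largest is M+2.
P(M+2) = C(5,1) × 0.692^4 × 0.308^1 = 5 × 0.22931073 × 0.3080 = 0.353139 (base)
P(M+8) = C(5,4) × 0.692^1 × 0.308^4 = 5 × 0.6920 × 0.00899918 = 0.031137
Relative intensity = 0.031137 / 0.353139 × 100 = 8.8

8.8%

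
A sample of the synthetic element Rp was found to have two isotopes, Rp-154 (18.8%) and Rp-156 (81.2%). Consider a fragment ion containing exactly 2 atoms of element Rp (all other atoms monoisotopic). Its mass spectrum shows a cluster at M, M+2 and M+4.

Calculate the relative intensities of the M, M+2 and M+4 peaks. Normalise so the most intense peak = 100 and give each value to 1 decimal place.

The 2 Rp atoms are independent, so intensities follow the terms of (0.188 + 0.812)^2.
P(M) = 0.188^2 = 0.035344
P(M+2) = 2 × 0.188^1 × 0.812^1 = 0.305312
P(M+4) = 0.812^2 = 0.659344
The M+4 peak is largest (0.659344); scaling to 100 gives 5.4 : 46.3 : 100.0.

5.4 : 46.3 : 100.0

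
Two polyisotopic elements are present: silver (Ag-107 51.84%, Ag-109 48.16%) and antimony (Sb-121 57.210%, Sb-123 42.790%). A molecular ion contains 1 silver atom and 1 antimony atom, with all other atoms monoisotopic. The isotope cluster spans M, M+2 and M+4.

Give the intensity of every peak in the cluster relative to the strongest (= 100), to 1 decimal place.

Silver pattern (n=1): 0.5184 : 0.4816
Antimony pattern (n=1): 0.5721 : 0.4279
Convolve the two distributions (both contribute in 2-u steps):
  M: 0.5184×0.5721 = 0.296577
  M+2: 0.5184×0.4279 + 0.4816×0.5721 = 0.497347
  M+4: 0.4816×0.4279 = 0.206077
Scale to base peak (0.497347) = 100: 59.6 : 100.0 : 41.4

59.6 : 100.0 : 41.4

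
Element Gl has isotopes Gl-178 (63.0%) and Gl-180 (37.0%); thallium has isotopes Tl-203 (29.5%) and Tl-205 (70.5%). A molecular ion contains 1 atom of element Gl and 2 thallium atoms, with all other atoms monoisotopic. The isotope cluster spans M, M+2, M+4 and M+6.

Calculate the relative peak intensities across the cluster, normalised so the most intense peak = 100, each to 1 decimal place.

Element Gl pattern (n=1): 0.6300 : 0.3700
Thallium pattern (n=2): 0.087025 : 0.41595 : 0.497025
Convolve the two distributions (both contribute in 2-u steps):
  M: 0.6300×0.087025 = 0.054826
  M+2: 0.6300×0.41595 + 0.3700×0.087025 = 0.294248
  M+4: 0.6300×0.497025 + 0.3700×0.41595 = 0.467027
  M+6: 0.3700×0.497025 = 0.183899
Scale to base peak (0.467027) = 100: 11.7 : 63.0 : 100.0 : 39.4

11.7 : 63.0 : 100.0 : 39.4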